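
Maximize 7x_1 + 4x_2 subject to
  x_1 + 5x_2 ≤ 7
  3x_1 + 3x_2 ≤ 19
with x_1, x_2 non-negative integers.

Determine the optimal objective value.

42

(x_1,x_2)=(6,0) is feasible, giving 42.
(x_1,x_2)=(5,0) is feasible, giving 35.
The best lattice point is (6,0), giving 42.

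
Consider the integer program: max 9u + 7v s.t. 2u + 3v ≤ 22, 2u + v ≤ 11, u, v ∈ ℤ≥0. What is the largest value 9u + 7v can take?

62

(u,v)=(3,5): 2·3+3·5=21≤22, 2·3+1·5=11≤11, objective 62.
(u,v)=(2,6): 2·2+3·6=22≤22, 2·2+1·6=10≤11, objective 60.
Maximum is 62 at (u,v)=(3,5).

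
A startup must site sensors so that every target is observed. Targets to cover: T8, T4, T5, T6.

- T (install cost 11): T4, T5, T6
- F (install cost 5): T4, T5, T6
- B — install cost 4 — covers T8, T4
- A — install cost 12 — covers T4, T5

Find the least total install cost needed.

9

This is an integer covering problem.
Choose F and B: together they cover T8, T4, T5, T6 — every target.
Total install cost: 5 + 4 = 9.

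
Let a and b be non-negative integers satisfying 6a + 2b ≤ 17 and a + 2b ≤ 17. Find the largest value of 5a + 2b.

16

The continuous relaxation peaks at (0, 8.5) with value 17.00; rounding to a feasible lattice point costs some objective.
(a,b)=(0,8): 6·0+2·8=16≤17, 1·0+2·8=16≤17, objective 16.
(a,b)=(0,7): 6·0+2·7=14≤17, 1·0+2·7=14≤17, objective 14.
The best lattice point is (0,8), giving 16.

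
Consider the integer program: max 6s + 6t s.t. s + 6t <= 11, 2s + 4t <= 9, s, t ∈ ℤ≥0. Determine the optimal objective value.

Relaxing integrality, the LP optimum is 27.00 at (s,t) = (4.5, 0), which is not an integer point.
(s,t)=(4,0): 1·4+6·0=4≤11, 2·4+4·0=8≤9, objective 24.
(s,t)=(3,0): 1·3+6·0=3≤11, 2·3+4·0=6≤9, objective 18.
The best lattice point is (4,0), giving 24.

24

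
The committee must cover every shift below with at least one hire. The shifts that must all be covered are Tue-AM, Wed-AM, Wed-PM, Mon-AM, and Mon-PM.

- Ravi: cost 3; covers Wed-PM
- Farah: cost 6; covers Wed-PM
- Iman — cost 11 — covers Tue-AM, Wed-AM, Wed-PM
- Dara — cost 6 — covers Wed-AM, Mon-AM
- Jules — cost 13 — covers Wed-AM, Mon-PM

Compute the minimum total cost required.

Choose Iman, Dara, and Jules: together they cover Tue-AM, Wed-AM, Wed-PM, Mon-AM, Mon-PM — every shift.
Total cost: 11 + 6 + 13 = 30.

30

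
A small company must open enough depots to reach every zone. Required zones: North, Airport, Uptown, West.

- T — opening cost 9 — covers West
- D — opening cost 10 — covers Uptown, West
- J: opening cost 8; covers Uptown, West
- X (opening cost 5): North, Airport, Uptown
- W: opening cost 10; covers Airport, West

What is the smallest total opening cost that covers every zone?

Choose J and X: together they cover North, Airport, Uptown, West — every zone.
Total opening cost: 8 + 5 = 13.
No cover costs less than 13.

13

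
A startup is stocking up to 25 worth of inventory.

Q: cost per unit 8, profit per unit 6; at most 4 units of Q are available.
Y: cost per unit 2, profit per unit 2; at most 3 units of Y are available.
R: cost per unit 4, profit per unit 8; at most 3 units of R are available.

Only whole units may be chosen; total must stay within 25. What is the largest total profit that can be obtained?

1×Q, 2×Y, and 3×R: cost 24 ≤ 25, profit 1·6 + 2·2 + 3·8 = 34.
1×Q, 1×Y, and 3×R: cost 22 ≤ 25, profit 1·6 + 1·2 + 3·8 = 32.
Best is 34.

34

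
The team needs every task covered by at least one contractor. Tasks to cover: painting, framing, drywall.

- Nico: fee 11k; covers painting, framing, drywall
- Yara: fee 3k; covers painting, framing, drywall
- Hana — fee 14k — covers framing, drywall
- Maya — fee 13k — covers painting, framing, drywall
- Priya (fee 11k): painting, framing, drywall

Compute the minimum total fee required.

3

This is an integer covering problem.
Yara alone covers painting, framing, drywall — every task.
Total fee: 3.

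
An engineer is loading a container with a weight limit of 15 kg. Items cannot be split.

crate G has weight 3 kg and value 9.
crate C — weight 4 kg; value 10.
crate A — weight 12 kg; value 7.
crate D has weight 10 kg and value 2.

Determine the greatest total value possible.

Treat it as a binary knapsack problem.
crate G + crate A: weight 3 + 12 = 15 ≤ 15, value 9 + 7 = 16.
crate G + crate C: weight 3 + 4 = 7 ≤ 15, value 9 + 10 = 19.
Best is crate G and crate C with total value 19.

19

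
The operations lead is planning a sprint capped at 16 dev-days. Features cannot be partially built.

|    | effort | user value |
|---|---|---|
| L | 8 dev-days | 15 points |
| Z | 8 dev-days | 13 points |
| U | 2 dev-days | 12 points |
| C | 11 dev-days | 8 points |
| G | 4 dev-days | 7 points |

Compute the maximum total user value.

This is a 0-1 knapsack instance.
Allowing fractional choices, the relaxed optimum would be about 37.2, but features are indivisible.
L + Z: effort 8 + 8 = 16 ≤ 16, user value 15 + 13 = 28.
L + U + G: effort 8 + 2 + 4 = 14 ≤ 16, user value 15 + 12 + 7 = 34.
Z + U + G: effort 8 + 2 + 4 = 14 ≤ 16, user value 13 + 12 + 7 = 32.
Best is L, U, and G with total user value 34.

34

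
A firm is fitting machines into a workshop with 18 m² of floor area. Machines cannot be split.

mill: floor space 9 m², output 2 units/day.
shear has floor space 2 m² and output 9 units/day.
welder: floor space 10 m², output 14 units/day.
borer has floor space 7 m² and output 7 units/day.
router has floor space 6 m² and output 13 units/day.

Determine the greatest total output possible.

36

This is an integer program with binary decision variables.
shear + borer + router: floor space 2 + 7 + 6 = 15 ≤ 18, output 9 + 7 + 13 = 29.
shear + welder + router: floor space 2 + 10 + 6 = 18 ≤ 18, output 9 + 14 + 13 = 36.
welder + router: floor space 10 + 6 = 16 ≤ 18, output 14 + 13 = 27.
Best is shear, welder, and router with total output 36.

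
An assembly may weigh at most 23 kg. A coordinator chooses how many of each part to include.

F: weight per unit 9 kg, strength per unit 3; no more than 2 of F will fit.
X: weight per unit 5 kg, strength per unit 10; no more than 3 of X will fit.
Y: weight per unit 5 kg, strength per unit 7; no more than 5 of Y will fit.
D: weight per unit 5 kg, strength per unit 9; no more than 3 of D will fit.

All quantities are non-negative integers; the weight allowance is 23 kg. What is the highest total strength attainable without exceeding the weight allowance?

3×X and 1×D: weight 20 ≤ 23, strength 3·10 + 1·9 = 39.
2×X and 2×D: weight 20 ≤ 23, strength 2·10 + 2·9 = 38.
Best is 39.

39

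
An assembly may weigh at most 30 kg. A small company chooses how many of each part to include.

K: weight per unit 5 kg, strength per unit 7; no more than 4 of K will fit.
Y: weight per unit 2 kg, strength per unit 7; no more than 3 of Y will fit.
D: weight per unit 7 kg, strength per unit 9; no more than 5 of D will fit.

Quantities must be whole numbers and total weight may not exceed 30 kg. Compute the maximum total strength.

This is a bounded integer knapsack.
Y has the best ratio (7/2); taking only Y gives at most 3×7 = 21 (stopped by the supply cap of 3).
Mixing does better — 2×K, 3×Y, and 2×D: weight 30 ≤ 30, strength 2·7 + 3·7 + 2·9 = 53.

53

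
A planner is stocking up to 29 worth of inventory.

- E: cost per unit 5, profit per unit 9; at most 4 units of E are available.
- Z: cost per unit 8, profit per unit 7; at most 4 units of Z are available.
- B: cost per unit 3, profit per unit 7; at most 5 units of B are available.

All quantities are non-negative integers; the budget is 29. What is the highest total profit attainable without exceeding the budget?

57

This is a bounded integer knapsack.
B has the best ratio (7/3); taking only B gives at most 5×7 = 35 (stopped by the supply cap of 5).
Mixing does better — 4×E and 3×B: cost 29 ≤ 29, profit 4·9 + 3·7 = 57.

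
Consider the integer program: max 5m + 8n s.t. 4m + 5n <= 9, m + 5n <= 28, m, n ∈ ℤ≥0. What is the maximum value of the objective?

The continuous relaxation peaks at (0, 1.8) with value 14.40; rounding to a feasible lattice point costs some objective.
(m,n)=(1,1): 4·1+5·1=9≤9, 1·1+5·1=6≤28, objective 13.
(m,n)=(2,0): 4·2+5·0=8≤9, 1·2+5·0=2≤28, objective 10.
(m,n)=(0,1): 4·0+5·1=5≤9, 1·0+5·1=5≤28, objective 8.
The best lattice point is (1,1), giving 13.

13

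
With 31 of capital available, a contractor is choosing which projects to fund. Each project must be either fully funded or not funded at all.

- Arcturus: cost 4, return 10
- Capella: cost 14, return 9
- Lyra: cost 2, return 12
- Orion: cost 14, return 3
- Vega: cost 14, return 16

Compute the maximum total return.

Treat it as a binary knapsack problem.
Allowing fractional choices, the relaxed optimum would be about 45.1, but projects are indivisible.
Arcturus + Lyra + Vega: cost 4 + 2 + 14 = 20 ≤ 31, return 10 + 12 + 16 = 38.
Capella + Lyra + Vega: cost 14 + 2 + 14 = 30 ≤ 31, return 9 + 12 + 16 = 37.
Arcturus + Capella + Lyra: cost 4 + 14 + 2 = 20 ≤ 31, return 10 + 9 + 12 = 31.
Best is Arcturus, Lyra, and Vega with total return 38.

38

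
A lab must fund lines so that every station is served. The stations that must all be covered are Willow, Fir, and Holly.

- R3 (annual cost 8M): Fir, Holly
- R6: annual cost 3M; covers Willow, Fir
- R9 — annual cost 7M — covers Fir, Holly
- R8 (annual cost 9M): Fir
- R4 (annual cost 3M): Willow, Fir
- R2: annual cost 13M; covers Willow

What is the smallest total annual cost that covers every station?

Choose R6 and R9: together they cover Willow, Fir, Holly — every station.
Total annual cost: 3 + 7 = 10.

10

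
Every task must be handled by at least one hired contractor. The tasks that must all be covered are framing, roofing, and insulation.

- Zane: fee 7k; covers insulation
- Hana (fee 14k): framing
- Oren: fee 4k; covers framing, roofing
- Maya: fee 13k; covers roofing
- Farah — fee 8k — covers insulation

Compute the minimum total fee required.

Choose Zane and Oren: together they cover framing, roofing, insulation — every task.
Total fee: 7 + 4 = 11.
No cover costs less than 11.

11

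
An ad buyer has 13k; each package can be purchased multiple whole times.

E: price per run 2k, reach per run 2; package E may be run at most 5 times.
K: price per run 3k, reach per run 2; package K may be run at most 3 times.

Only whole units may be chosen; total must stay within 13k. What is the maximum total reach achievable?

12

2×E and 3×K: price 13 ≤ 13, reach 2·2 + 3·2 = 10.
5×E and 1×K: price 13 ≤ 13, reach 5·2 + 1·2 = 12.
Best is 12.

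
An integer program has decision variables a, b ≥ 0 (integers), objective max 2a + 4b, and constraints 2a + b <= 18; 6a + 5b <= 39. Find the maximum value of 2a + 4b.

28

The continuous relaxation peaks at (0, 7.8) with value 31.20; rounding to a feasible lattice point costs some objective.
(a,b)=(0,7): 2·0+1·7=7≤18, 6·0+5·7=35≤39, objective 28.
(a,b)=(1,6): 2·1+1·6=8≤18, 6·1+5·6=36≤39, objective 26.
(a,b)=(0,6): 2·0+1·6=6≤18, 6·0+5·6=30≤39, objective 24.
No feasible integer point exceeds 28.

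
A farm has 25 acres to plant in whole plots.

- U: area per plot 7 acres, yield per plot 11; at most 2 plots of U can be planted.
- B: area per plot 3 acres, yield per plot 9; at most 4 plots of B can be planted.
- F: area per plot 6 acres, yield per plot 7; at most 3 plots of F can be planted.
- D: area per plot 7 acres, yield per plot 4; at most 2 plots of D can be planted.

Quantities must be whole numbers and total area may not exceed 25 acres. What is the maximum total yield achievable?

B has the best ratio (9/3); taking only B gives at most 4×9 = 36 (stopped by the supply cap of 4).
Mixing does better — 1×U, 4×B, and 1×F: area 25 ≤ 25, yield 1·11 + 4·9 + 1·7 = 54.

54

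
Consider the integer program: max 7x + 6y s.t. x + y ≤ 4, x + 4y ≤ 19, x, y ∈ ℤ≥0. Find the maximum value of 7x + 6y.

28

(x,y)=(4,0): 1·4+1·0=4≤4, 1·4+4·0=4≤19, objective 28.
(x,y)=(3,1): 1·3+1·1=4≤4, 1·3+4·1=7≤19, objective 27.
(x,y)=(3,0): 1·3+1·0=3≤4, 1·3+4·0=3≤19, objective 21.
The best lattice point is (4,0), giving 28.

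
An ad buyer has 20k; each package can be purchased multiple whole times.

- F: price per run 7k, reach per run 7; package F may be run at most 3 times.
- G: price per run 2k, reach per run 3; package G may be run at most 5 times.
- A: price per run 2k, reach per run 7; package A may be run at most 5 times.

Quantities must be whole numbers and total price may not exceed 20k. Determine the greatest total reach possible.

50

Take 5×G and 5×A: price 20 ≤ 20, reach 5·3 + 5·7 = 50.
A has the best ratio (7/2) and is taken to its limit of 5; remaining capacity is filled optimally with the others.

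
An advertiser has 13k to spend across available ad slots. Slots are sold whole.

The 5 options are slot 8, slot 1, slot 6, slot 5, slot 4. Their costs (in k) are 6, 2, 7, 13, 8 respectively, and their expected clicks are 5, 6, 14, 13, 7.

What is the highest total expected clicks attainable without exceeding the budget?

Take slot 1 and slot 6: cost 2 + 7 = 9 ≤ 13, expected clicks 6 + 14 = 20.
No other feasible combination does better.

20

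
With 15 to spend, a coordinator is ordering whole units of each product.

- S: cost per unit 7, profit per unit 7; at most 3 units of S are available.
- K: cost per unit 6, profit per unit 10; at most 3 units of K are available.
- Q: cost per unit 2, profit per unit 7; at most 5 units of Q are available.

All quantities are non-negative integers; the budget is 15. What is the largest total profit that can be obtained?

38

5×Q: cost 10 ≤ 15, profit 5·7 = 35.
1×K and 4×Q: cost 14 ≤ 15, profit 1·10 + 4·7 = 38.
Best is 38.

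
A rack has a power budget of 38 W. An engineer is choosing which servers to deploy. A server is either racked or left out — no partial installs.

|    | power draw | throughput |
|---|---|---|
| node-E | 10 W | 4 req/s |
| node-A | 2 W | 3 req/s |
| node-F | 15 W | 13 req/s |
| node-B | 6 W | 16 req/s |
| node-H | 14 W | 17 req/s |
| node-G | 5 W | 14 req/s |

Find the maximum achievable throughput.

54

Allowing fractional choices, the relaxed optimum would be about 59.5, but servers are indivisible.
node-E + node-B + node-H + node-G: power draw 10 + 6 + 14 + 5 = 35 ≤ 38, throughput 4 + 16 + 17 + 14 = 51.
node-E + node-A + node-B + node-H + node-G: power draw 10 + 2 + 6 + 14 + 5 = 37 ≤ 38, throughput 4 + 3 + 16 + 17 + 14 = 54.
node-A + node-B + node-H + node-G: power draw 2 + 6 + 14 + 5 = 27 ≤ 38, throughput 3 + 16 + 17 + 14 = 50.
Best is node-E, node-A, node-B, node-H, and node-G with total throughput 54.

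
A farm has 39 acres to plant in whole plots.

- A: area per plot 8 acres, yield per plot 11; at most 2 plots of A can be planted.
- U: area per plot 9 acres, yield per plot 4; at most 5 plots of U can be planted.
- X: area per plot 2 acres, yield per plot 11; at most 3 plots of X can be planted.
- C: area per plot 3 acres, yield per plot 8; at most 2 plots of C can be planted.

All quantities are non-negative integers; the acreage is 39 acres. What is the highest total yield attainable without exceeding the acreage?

X has the best ratio (11/2); taking only X gives at most 3×11 = 33 (stopped by the supply cap of 3).
Mixing does better — 2×A, 1×U, 3×X, and 2×C: area 37 ≤ 39, yield 2·11 + 1·4 + 3·11 + 2·8 = 75.

75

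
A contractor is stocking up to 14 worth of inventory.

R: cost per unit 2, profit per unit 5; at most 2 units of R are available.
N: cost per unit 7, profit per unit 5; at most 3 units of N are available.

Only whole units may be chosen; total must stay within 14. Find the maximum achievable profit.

R has the best ratio (5/2); taking only R gives at most 2×5 = 10 (stopped by the supply cap of 2).
Mixing does better — 2×R and 1×N: cost 11 ≤ 14, profit 2·5 + 1·5 = 15.

15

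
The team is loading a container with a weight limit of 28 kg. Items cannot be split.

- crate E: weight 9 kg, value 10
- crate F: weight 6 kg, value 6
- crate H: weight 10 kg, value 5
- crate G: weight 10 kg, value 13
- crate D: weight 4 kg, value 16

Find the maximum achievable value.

Allowing fractional choices, the relaxed optimum would be about 44.0, but items are indivisible.
crate H + crate G + crate D: weight 10 + 10 + 4 = 24 ≤ 28, value 5 + 13 + 16 = 34.
crate F + crate G + crate D: weight 6 + 10 + 4 = 20 ≤ 28, value 6 + 13 + 16 = 35.
crate E + crate G + crate D: weight 9 + 10 + 4 = 23 ≤ 28, value 10 + 13 + 16 = 39.
Best is crate E, crate G, and crate D with total value 39.

39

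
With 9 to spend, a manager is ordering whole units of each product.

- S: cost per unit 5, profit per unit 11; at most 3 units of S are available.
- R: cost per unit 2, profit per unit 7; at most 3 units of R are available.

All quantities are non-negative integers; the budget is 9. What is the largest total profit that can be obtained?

Take 1×S and 2×R: cost 9 ≤ 9, profit 1·11 + 2·7 = 25.
No other integer combination yields more.

25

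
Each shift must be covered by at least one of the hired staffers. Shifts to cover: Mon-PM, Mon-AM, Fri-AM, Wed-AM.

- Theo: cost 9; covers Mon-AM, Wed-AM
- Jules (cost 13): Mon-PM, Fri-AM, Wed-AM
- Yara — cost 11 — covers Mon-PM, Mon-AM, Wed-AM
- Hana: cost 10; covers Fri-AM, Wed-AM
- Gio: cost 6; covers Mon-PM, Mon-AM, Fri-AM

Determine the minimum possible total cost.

15

This is a weighted set-cover instance.
Choose Theo and Gio: together they cover Mon-PM, Mon-AM, Fri-AM, Wed-AM — every shift.
Total cost: 9 + 6 = 15.
No cover costs less than 15.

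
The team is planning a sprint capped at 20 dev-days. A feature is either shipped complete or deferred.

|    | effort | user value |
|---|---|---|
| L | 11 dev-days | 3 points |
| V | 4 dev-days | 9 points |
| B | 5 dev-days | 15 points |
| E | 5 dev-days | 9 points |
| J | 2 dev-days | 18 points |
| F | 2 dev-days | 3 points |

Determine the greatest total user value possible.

54

Take V, B, E, J, and F: effort 4 + 5 + 5 + 2 + 2 = 18 ≤ 20, user value 9 + 15 + 9 + 18 + 3 = 54.
No other feasible combination does better.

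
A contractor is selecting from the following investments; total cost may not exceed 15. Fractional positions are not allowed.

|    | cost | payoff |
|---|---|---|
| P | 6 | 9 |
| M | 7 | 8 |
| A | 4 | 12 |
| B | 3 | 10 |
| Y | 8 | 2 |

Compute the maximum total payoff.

A + B + Y: cost 4 + 3 + 8 = 15 ≤ 15, payoff 12 + 10 + 2 = 24.
M + A + B: cost 7 + 4 + 3 = 14 ≤ 15, payoff 8 + 12 + 10 = 30.
P + A + B: cost 6 + 4 + 3 = 13 ≤ 15, payoff 9 + 12 + 10 = 31.
Best is P, A, and B with total payoff 31.

31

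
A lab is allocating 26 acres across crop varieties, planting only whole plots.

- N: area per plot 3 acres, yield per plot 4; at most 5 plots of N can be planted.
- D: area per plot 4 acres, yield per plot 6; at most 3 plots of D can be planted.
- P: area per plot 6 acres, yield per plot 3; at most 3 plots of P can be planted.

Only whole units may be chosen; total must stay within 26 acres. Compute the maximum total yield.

34

This is a bounded integer knapsack.
5×N and 2×D: area 23 ≤ 26, yield 5·4 + 2·6 = 32.
4×N and 3×D: area 24 ≤ 26, yield 4·4 + 3·6 = 34.
Best is 34.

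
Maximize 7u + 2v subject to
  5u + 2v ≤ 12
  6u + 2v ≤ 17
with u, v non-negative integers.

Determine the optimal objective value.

16

(u,v)=(2,1): 5·2+2·1=12≤12, 6·2+2·1=14≤17, objective 16.
(u,v)=(2,0): 5·2+2·0=10≤12, 6·2+2·0=12≤17, objective 14.
(u,v)=(1,2): 5·1+2·2=9≤12, 6·1+2·2=10≤17, objective 11.
The best lattice point is (2,1), giving 16.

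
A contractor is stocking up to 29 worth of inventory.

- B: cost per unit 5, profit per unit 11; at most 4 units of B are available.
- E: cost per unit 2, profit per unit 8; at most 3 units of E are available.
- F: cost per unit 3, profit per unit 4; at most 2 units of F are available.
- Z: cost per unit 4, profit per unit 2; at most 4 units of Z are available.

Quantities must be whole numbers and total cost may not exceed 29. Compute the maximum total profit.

72

This is a bounded integer knapsack.
4×B, 3×E, and 1×F: cost 29 ≤ 29, profit 4·11 + 3·8 + 1·4 = 72.
4×B and 3×E: cost 26 ≤ 29, profit 4·11 + 3·8 = 68.
Best is 72.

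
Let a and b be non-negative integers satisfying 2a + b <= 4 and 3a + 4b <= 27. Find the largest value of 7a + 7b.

(a,b)=(0,4): 2·0+1·4=4≤4, 3·0+4·4=16≤27, objective 28.
(a,b)=(0,3): 2·0+1·3=3≤4, 3·0+4·3=12≤27, objective 21.
Maximum is 28 at (a,b)=(0,4).

28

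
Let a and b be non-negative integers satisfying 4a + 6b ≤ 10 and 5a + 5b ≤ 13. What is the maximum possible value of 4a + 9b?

Relaxing integrality, the LP optimum is 15.00 at (a,b) = (0, 1.67), which is not an integer point.
(a,b)=(1,1): 4·1+6·1=10≤10, 5·1+5·1=10≤13, objective 13.
(a,b)=(0,1): 4·0+6·1=6≤10, 5·0+5·1=5≤13, objective 9.
(a,b)=(2,0): 4·2+6·0=8≤10, 5·2+5·0=10≤13, objective 8.
No feasible integer point exceeds 13.

13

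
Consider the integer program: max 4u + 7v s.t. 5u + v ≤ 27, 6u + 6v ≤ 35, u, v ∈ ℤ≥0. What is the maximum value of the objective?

35

Relaxing integrality, the LP optimum is 40.83 at (u,v) = (0, 5.83), which is not an integer point.
(u,v)=(0,5): 5·0+1·5=5≤27, 6·0+6·5=30≤35, objective 35.
(u,v)=(1,4): 5·1+1·4=9≤27, 6·1+6·4=30≤35, objective 32.
(u,v)=(0,4): 5·0+1·4=4≤27, 6·0+6·4=24≤35, objective 28.
Maximum is 35 at (u,v)=(0,5).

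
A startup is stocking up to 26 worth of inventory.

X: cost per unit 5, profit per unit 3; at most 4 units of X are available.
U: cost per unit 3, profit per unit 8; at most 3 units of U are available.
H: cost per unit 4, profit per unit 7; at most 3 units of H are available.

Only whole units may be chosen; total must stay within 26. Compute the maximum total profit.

Take 1×X, 3×U, and 3×H: cost 26 ≤ 26, profit 1·3 + 3·8 + 3·7 = 48.
U has the best ratio (8/3) and is taken to its limit of 3; remaining capacity is filled optimally with the others.

48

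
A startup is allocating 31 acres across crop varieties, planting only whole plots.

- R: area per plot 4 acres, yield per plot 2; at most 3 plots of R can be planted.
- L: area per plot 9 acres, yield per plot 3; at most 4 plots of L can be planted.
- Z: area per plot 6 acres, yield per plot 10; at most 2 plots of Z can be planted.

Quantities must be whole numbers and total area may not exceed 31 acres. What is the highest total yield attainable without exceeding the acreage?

27

Z has the best ratio (10/6); taking only Z gives at most 2×10 = 20 (stopped by the supply cap of 2).
Mixing does better — 2×R, 1×L, and 2×Z: area 29 ≤ 31, yield 2·2 + 1·3 + 2·10 = 27.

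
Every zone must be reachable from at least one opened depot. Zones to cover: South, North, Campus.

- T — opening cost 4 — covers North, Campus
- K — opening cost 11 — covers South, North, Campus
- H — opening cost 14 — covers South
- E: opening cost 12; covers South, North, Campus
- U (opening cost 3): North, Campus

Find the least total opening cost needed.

The greedy cost-per-new-zone heuristic would pick U and K for 14, but a cheaper cover exists.
K alone covers South, North, Campus — every zone.
Total opening cost: 11.
No cover costs less than 11.

11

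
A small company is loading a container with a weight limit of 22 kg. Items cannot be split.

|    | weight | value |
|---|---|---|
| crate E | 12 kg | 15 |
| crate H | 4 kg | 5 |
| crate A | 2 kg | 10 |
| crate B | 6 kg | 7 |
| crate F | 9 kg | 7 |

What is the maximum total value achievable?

Allowing fractional choices, the relaxed optimum would be about 34.7, but items are indivisible.
crate E + crate A + crate B: weight 12 + 2 + 6 = 20 ≤ 22, value 15 + 10 + 7 = 32.
crate E + crate H + crate A: weight 12 + 4 + 2 = 18 ≤ 22, value 15 + 5 + 10 = 30.
crate H + crate A + crate B + crate F: weight 4 + 2 + 6 + 9 = 21 ≤ 22, value 5 + 10 + 7 + 7 = 29.
Best is crate E, crate A, and crate B with total value 32.

32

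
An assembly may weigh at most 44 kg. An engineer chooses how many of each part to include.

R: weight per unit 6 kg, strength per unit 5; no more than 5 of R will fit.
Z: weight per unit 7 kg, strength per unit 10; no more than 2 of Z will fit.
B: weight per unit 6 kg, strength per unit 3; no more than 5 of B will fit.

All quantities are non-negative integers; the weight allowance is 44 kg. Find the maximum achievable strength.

5×R and 2×Z: weight 44 ≤ 44, strength 5·5 + 2·10 = 45.
4×R, 2×Z, and 1×B: weight 44 ≤ 44, strength 4·5 + 2·10 + 1·3 = 43.
Best is 45.

45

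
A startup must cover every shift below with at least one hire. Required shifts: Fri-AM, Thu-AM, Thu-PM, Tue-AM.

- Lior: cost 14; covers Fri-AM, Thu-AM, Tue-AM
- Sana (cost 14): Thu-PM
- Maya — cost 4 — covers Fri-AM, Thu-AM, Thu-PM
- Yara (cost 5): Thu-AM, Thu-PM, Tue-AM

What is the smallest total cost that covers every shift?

Choose Maya and Yara: together they cover Fri-AM, Thu-AM, Thu-PM, Tue-AM — every shift.
Total cost: 4 + 5 = 9.
No cover costs less than 9.

9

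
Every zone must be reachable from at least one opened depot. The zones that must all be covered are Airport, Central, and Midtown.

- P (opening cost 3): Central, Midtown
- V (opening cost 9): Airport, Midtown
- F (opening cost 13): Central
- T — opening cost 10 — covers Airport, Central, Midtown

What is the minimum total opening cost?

10

The greedy cost-per-new-zone heuristic would pick P and V for 12, but a cheaper cover exists.
T alone covers Airport, Central, Midtown — every zone.
Total opening cost: 10.
No cover costs less than 10.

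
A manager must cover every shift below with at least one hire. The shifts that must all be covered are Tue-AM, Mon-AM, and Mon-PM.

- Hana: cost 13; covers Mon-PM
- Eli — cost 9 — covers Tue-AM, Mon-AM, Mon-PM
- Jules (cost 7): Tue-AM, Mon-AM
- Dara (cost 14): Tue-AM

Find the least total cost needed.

9

Eli alone covers Tue-AM, Mon-AM, Mon-PM — every shift.
Total cost: 9.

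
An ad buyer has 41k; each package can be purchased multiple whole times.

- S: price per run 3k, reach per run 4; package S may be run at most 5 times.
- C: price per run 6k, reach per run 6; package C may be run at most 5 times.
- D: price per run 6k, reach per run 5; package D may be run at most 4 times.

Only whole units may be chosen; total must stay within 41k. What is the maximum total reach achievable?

Take 5×S and 4×C: price 39 ≤ 41, reach 5·4 + 4·6 = 44.
S has the best ratio (4/3) and is taken to its limit of 5; remaining capacity is filled optimally with the others.

44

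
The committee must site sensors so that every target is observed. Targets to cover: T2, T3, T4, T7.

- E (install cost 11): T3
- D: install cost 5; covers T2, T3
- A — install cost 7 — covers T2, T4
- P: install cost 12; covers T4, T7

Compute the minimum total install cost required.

Choose D and P: together they cover T2, T3, T4, T7 — every target.
Total install cost: 5 + 12 = 17.
No cover costs less than 17.

17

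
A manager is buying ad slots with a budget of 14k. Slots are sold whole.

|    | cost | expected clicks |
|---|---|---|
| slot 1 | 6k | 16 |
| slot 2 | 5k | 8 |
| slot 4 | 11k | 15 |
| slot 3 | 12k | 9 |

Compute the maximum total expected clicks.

24

Allowing fractional choices, the relaxed optimum would be about 28.1, but ad slots are indivisible.
slot 1 + slot 2: cost 6 + 5 = 11 ≤ 14, expected clicks 16 + 8 = 24.
slot 4: cost 11 ≤ 14, expected clicks 15.
slot 1: cost 6 ≤ 14, expected clicks 16.
Best is slot 1 and slot 2 with total expected clicks 24.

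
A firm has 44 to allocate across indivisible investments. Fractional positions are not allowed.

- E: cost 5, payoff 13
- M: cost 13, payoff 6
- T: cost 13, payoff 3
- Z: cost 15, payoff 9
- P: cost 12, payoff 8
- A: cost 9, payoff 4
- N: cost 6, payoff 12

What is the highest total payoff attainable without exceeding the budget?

42

Take E, Z, P, and N: cost 5 + 15 + 12 + 6 = 38 ≤ 44, payoff 13 + 9 + 8 + 12 = 42.
No other feasible combination does better.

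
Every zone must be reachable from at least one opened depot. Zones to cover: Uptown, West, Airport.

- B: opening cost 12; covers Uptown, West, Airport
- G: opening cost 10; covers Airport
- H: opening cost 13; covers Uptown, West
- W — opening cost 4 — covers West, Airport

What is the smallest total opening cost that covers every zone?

12

B alone covers Uptown, West, Airport — every zone.
Total opening cost: 12.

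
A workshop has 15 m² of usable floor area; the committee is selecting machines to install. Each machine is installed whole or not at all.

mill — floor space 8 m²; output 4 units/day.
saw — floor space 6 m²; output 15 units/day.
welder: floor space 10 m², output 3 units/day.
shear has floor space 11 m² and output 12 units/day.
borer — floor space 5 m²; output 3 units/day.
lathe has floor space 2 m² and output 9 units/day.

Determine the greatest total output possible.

Allowing fractional choices, the relaxed optimum would be about 31.6, but machines are indivisible.
shear + lathe: floor space 11 + 2 = 13 ≤ 15, output 12 + 9 = 21.
saw + lathe: floor space 6 + 2 = 8 ≤ 15, output 15 + 9 = 24.
saw + borer + lathe: floor space 6 + 5 + 2 = 13 ≤ 15, output 15 + 3 + 9 = 27.
Best is saw, borer, and lathe with total output 27.

27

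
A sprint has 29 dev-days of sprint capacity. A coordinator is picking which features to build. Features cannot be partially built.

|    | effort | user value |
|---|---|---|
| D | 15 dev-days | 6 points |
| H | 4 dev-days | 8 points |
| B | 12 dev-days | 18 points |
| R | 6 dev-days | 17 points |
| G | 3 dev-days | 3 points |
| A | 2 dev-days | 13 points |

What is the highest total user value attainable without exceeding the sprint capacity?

H + B + R + A: effort 4 + 12 + 6 + 2 = 24 ≤ 29, user value 8 + 18 + 17 + 13 = 56.
B + R + G + A: effort 12 + 6 + 3 + 2 = 23 ≤ 29, user value 18 + 17 + 3 + 13 = 51.
H + B + R + G + A: effort 4 + 12 + 6 + 3 + 2 = 27 ≤ 29, user value 8 + 18 + 17 + 3 + 13 = 59.
Best is H, B, R, G, and A with total user value 59.

59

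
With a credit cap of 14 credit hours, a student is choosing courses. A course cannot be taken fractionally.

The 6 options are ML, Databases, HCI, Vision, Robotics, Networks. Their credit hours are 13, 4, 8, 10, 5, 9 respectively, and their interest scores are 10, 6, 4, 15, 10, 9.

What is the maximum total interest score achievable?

Take Databases and Vision: credit hours 4 + 10 = 14 ≤ 14, interest score 6 + 15 = 21.
No other feasible combination does better.

21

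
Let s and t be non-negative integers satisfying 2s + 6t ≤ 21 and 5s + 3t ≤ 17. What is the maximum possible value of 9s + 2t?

Relaxing integrality, the LP optimum is 30.60 at (s,t) = (3.4, 0), which is not an integer point.
(s,t)=(3,0): 2·3+6·0=6≤21, 5·3+3·0=15≤17, objective 27.
(s,t)=(2,1): 2·2+6·1=10≤21, 5·2+3·1=13≤17, objective 20.
(s,t)=(2,0): 2·2+6·0=4≤21, 5·2+3·0=10≤17, objective 18.
Maximum is 27 at (s,t)=(3,0).

27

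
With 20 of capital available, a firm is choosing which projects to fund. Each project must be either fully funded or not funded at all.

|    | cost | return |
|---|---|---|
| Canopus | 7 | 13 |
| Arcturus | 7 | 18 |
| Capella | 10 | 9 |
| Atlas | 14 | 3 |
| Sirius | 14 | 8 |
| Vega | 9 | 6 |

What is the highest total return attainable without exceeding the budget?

31

Take Canopus and Arcturus: cost 7 + 7 = 14 ≤ 20, return 13 + 18 = 31.
No other feasible combination does better.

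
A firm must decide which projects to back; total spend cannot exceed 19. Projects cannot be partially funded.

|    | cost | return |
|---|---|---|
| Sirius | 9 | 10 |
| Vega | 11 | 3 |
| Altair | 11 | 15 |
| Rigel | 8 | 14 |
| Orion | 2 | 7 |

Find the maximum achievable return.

31

This is a 0-1 knapsack instance.
Sirius + Rigel + Orion: cost 9 + 8 + 2 = 19 ≤ 19, return 10 + 14 + 7 = 31.
Altair + Rigel: cost 11 + 8 = 19 ≤ 19, return 15 + 14 = 29.
Best is Sirius, Rigel, and Orion with total return 31.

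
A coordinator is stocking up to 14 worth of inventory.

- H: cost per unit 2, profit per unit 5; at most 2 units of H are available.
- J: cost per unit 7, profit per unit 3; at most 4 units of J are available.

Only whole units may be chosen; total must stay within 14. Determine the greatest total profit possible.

Take 2×H and 1×J: cost 11 ≤ 14, profit 2·5 + 1·3 = 13.
H has the best ratio (5/2) and is taken to its limit of 2; remaining capacity is filled optimally with the others.

13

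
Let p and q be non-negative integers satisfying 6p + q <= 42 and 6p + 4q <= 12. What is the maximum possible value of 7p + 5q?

(p,q)=(0,3): 6·0+1·3=3≤42, 6·0+4·3=12≤12, objective 15.
(p,q)=(0,2): 6·0+1·2=2≤42, 6·0+4·2=8≤12, objective 10.
No feasible integer point exceeds 15.

15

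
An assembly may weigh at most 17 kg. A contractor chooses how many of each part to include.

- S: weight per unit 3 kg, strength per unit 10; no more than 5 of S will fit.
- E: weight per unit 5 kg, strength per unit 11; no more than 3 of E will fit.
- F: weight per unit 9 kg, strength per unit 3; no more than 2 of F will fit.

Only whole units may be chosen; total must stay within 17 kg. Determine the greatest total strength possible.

51

4×S and 1×E: weight 17 ≤ 17, strength 4·10 + 1·11 = 51.
5×S: weight 15 ≤ 17, strength 5·10 = 50.
Best is 51.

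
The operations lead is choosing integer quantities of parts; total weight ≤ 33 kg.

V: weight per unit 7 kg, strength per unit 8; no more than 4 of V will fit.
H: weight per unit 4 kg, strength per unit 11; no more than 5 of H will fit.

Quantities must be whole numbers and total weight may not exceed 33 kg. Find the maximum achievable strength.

63

This is a bounded integer knapsack.
Take 1×V and 5×H: weight 27 ≤ 33, strength 1·8 + 5·11 = 63.
H has the best ratio (11/4) and is taken to its limit of 5; remaining capacity is filled optimally with the others.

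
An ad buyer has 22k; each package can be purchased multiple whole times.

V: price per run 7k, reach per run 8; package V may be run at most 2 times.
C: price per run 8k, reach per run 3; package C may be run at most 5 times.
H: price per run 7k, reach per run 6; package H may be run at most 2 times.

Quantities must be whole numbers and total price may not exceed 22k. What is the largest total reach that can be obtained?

22

Take 2×V and 1×H: price 21 ≤ 22, reach 2·8 + 1·6 = 22.
V has the best ratio (8/7) and is taken to its limit of 2; remaining capacity is filled optimally with the others.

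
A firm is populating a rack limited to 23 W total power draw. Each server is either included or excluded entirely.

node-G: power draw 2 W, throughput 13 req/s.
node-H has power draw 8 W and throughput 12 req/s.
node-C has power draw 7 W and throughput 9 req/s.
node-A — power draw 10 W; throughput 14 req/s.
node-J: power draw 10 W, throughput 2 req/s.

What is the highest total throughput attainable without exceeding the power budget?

Treat it as a binary knapsack problem.
node-G + node-H + node-C: power draw 2 + 8 + 7 = 17 ≤ 23, throughput 13 + 12 + 9 = 34.
node-G + node-H + node-A: power draw 2 + 8 + 10 = 20 ≤ 23, throughput 13 + 12 + 14 = 39.
node-G + node-C + node-A: power draw 2 + 7 + 10 = 19 ≤ 23, throughput 13 + 9 + 14 = 36.
Best is node-G, node-H, and node-A with total throughput 39.

39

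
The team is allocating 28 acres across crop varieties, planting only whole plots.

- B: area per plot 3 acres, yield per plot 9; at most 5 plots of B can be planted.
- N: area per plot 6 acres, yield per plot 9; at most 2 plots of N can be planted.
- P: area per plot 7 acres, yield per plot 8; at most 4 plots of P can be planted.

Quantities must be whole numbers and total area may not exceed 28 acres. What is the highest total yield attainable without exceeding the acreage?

This is a bounded integer knapsack.
5×B and 2×N: area 27 ≤ 28, yield 5·9 + 2·9 = 63.
5×B, 1×N, and 1×P: area 28 ≤ 28, yield 5·9 + 1·9 + 1·8 = 62.
Best is 63.

63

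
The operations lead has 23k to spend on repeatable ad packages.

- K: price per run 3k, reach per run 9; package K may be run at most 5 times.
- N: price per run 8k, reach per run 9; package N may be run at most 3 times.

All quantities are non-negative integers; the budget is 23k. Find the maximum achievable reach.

This is a bounded integer knapsack.
K has the best ratio (9/3); taking only K gives at most 5×9 = 45 (stopped by the supply cap of 5).
Mixing does better — 5×K and 1×N: price 23 ≤ 23, reach 5·9 + 1·9 = 54.

54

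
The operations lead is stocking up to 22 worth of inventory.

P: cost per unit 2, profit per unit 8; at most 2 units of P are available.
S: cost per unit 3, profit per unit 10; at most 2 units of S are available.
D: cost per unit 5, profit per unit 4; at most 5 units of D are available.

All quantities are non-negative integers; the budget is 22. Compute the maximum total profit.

This is a bounded integer knapsack.
P has the best ratio (8/2); taking only P gives at most 2×8 = 16 (stopped by the supply cap of 2).
Mixing does better — 2×P, 2×S, and 2×D: cost 20 ≤ 22, profit 2·8 + 2·10 + 2·4 = 44.

44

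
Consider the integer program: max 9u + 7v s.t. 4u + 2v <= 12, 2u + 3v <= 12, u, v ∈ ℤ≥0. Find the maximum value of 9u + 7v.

32

(u,v)=(2,2): 4·2+2·2=12≤12, 2·2+3·2=10≤12, objective 32.
(u,v)=(1,3): 4·1+2·3=10≤12, 2·1+3·3=11≤12, objective 30.
(u,v)=(0,4): 4·0+2·4=8≤12, 2·0+3·4=12≤12, objective 28.
The best lattice point is (2,2), giving 32.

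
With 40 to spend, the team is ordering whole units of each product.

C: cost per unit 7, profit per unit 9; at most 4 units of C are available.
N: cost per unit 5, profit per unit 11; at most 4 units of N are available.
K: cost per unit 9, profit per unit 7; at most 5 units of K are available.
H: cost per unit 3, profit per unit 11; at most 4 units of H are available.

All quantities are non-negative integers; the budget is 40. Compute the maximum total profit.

97

Take 1×C, 4×N, and 4×H: cost 39 ≤ 40, profit 1·9 + 4·11 + 4·11 = 97.
H has the best ratio (11/3) and is taken to its limit of 4; remaining capacity is filled optimally with the others.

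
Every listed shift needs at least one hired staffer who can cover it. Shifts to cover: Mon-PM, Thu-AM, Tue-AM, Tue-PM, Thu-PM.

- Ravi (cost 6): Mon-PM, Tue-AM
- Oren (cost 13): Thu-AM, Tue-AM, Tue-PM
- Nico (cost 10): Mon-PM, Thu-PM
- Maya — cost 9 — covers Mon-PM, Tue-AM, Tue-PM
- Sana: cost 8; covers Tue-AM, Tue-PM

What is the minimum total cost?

23

The greedy cost-per-new-shift heuristic would pick Ravi, Oren, and Nico for 29, but a cheaper cover exists.
Choose Oren and Nico: together they cover Mon-PM, Thu-AM, Tue-AM, Tue-PM, Thu-PM — every shift.
Total cost: 13 + 10 = 23.
No cover costs less than 23.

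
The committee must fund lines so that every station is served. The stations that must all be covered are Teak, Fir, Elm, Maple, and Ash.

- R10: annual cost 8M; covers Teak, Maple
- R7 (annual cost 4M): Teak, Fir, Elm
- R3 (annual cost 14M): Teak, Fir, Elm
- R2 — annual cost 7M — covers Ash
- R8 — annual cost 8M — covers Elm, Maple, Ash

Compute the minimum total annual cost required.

Choose R7 and R8: together they cover Teak, Fir, Elm, Maple, Ash — every station.
Total annual cost: 4 + 8 = 12.
No cover costs less than 12.

12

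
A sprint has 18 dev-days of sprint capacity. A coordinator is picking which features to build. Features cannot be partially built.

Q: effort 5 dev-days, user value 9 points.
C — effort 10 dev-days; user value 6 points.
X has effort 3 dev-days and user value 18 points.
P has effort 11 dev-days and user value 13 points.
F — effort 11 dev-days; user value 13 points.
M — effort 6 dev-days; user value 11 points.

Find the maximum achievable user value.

38

Take Q, X, and M: effort 5 + 3 + 6 = 14 ≤ 18, user value 9 + 18 + 11 = 38.
No other feasible combination does better.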